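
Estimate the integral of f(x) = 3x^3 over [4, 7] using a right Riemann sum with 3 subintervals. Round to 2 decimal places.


Right Riemann sum uses right endpoints of each subinterval.
Interval: [4, 7], n = 3
dx = (7 - 4) / 3 = 1
Right endpoints: [5, 6, 7]
f values: [375, 648, 1029]
Sum = dx * (sum of f values)
= 1 * 2052
= 2052 = 2052.00

2052.00


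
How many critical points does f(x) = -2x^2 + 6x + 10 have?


Find where f'(x) = 0:
f'(x) = -4x + 6
Set f'(x) = 0:
-4x + 6 = 0
x = -6 / (-4) = 3/2
This is a linear equation in x, so there is exactly one solution.
Number of critical points: 1

1


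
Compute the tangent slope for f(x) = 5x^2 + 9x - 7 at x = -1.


The slope of the tangent line equals f'(x) at the point.
f(x) = 5x^2 + 9x - 7
f'(x) = 10x + 9
At x = -1:
f'(-1) = 10 * (-1) + 9
= -10 + 9
= -1

-1


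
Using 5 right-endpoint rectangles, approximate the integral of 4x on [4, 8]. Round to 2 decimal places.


Right Riemann sum uses right endpoints of each subinterval.
Interval: [4, 8], n = 5
dx = (8 - 4) / 5 = 4/5
Right endpoints: [24/5, 28/5, 32/5, 36/5, 8]
f values: [96/5, 112/5, 128/5, 144/5, 32]
Sum = dx * (sum of f values)
= 4/5 * 128
= 512/5 = 102.40

102.40


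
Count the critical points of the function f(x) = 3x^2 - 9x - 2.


Find where f'(x) = 0:
f'(x) = 6x - 9
Set f'(x) = 0:
6x - 9 = 0
x = 9 / 6 = 3/2
This is a linear equation in x, so there is exactly one solution.
Number of critical points: 1

1


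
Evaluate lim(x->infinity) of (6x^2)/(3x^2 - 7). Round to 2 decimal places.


For limits at infinity with equal-degree polynomials,
we compare leading coefficients.
Numerator leading term: 6x^2
Denominator leading term: 3x^2
Divide both by x^2:
lim = (6) / (3 - 7/x^2)
As x -> infinity, the 1/x and 1/x^2 terms vanish:
= 6/3 = 2 = 2.00

2.00


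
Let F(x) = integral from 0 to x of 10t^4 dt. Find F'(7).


By the Fundamental Theorem of Calculus (Part 1):
If F(x) = integral from 0 to x of f(t) dt, then F'(x) = f(x)
Here f(t) = 10t^4
So F'(x) = 10x^4
Evaluate at x = 7:
F'(7) = 10 * 7^4
= 10 * 2401
= 24010

24010


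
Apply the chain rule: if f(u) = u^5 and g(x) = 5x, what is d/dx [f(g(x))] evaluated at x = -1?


Using the chain rule: (f(g(x)))' = f'(g(x)) * g'(x)
First, find g(-1):
g(-1) = 5 * (-1) + 0 = -5
Next, f'(u) = 5u^4
And g'(x) = 5
So f'(g(-1)) * g'(-1)
= 5 * (-5)^4 * 5
= 5 * 625 * 5
= 15625

15625


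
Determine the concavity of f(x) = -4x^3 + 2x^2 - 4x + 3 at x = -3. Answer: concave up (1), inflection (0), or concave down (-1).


Concavity is determined by the sign of f''(x).
f(x) = -4x^3 + 2x^2 - 4x + 3
f'(x) = -12x^2 + 4x - 4
f''(x) = -24x + 4
f''(-3) = -24 * (-3) + 4
= 72 + 4
= 76
Since f''(-3) > 0, the function is concave up (1)

1


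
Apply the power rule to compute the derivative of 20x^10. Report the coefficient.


We apply the power rule: d/dx [ax^n] = a*n * x^(n-1)
d/dx [20x^10]
= 20 * 10 * x^(10-1)
= 200x^9
The coefficient is 200

200


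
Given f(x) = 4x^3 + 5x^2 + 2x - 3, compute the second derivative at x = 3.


First derivative:
f'(x) = 12x^2 + 10x + 2
Second derivative:
f''(x) = 24x + 10
Substitute x = 3:
f''(3) = 24 * 3 + 10
= 72 + 10
= 82

82


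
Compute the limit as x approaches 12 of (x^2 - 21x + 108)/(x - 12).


Direct substitution gives 0/0, so we factor the numerator.
Factor: (x^2 - 21x + 108) = (x - 12)(x - 9)
Cancel the common factor (x - 12):
(x^2 - 21x + 108)/(x - 12) = (x - 9)
Now substitute x = 12:
= (12) - (9) = 3

3


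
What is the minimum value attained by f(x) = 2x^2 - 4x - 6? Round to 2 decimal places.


For a quadratic f(x) = ax^2 + bx + c with a > 0, the minimum is at the vertex.
Vertex x-coordinate: x = -b/(2a)
x = -(-4) / (2 * 2)
x = 4/4 = 1
Substitute back to find the minimum value:
f(1) = 2 * 1^2 - 4 * 1 - 6
= 2 - 4 - 6
= -8 = -8.00

-8.00


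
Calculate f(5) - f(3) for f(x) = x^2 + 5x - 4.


Net change = f(b) - f(a)
f(x) = x^2 + 5x - 4
Compute f(5):
f(5) = 1 * 5^2 + 5 * 5 - 4
= 25 + 25 - 4
= 46
Compute f(3):
f(3) = 1 * 3^2 + 5 * 3 - 4
= 9 + 15 - 4
= 20
Net change = 46 - 20 = 26

26


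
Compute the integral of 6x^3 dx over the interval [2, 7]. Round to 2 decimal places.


Find the antiderivative of 6x^3:
F(x) = 6/4 * x^4
Apply the Fundamental Theorem of Calculus:
F(7) - F(2)
= 6/4 * 7^4 - 6/4 * 2^4
= 6/4 * (2401 - 16)
= 6/4 * 2385
= 7155/2 = 3577.50

3577.50


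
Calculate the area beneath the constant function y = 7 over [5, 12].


The area under a constant function y = 7 is a rectangle.
Width = 12 - 5 = 7
Height = 7
Area = width * height
= 7 * 7
= 49

49


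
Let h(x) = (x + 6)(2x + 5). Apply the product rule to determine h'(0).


Let u(x) = x + 6 and v(x) = 2x + 5
u'(x) = 1
v'(x) = 2
Product rule: h'(x) = u'(x)*v(x) + u(x)*v'(x)
= 1 * (2x + 5) + (x + 6) * 2
At x = 0:
u(0) = 1 * 0 + 6 = 6
v(0) = 2 * 0 + 5 = 5
h'(0) = 1 * 5 + 6 * 2
= 5 + 12
= 17

17


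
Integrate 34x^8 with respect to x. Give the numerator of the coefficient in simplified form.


Apply the power rule for integration:
integral of ax^n dx = a/(n+1) * x^(n+1) + C
integral of 34x^8 dx
= 34/9 * x^9 + C
The coefficient in lowest terms is 34/9, and its numerator is 34

34


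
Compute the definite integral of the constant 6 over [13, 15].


The integral of a constant k over [a, b] equals k * (b - a).
integral from 13 to 15 of 6 dx
= 6 * (15 - 13)
= 6 * 2
= 12

12


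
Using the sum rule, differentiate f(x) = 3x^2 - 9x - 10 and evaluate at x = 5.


Differentiate term by term using power and sum rules:
f(x) = 3x^2 - 9x - 10
f'(x) = 6x - 9
Substitute x = 5:
f'(5) = 6 * 5 - 9
= 30 - 9
= 21

21


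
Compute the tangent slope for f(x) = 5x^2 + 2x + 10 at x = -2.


The slope of the tangent line equals f'(x) at the point.
f(x) = 5x^2 + 2x + 10
f'(x) = 10x + 2
At x = -2:
f'(-2) = 10 * (-2) + 2
= -20 + 2
= -18

-18


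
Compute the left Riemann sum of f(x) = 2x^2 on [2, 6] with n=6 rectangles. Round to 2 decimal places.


Left Riemann sum uses left endpoints of each subinterval.
Interval: [2, 6], n = 6
dx = (6 - 2) / 6 = 2/3
Left endpoints: [2, 8/3, 10/3, 4, 14/3, 16/3]
f values: [8, 128/9, 200/9, 32, 392/9, 512/9]
Sum = dx * (sum of f values)
= 2/3 * 1592/9
= 3184/27 ≈ 117.93

117.93


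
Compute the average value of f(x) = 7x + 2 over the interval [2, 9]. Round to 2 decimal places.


Average value = 1/(b-a) * integral from a to b of f(x) dx
First compute the integral of 7x + 2:
F(x) = (7/2)x^2 + 2x
F(9) = 7/2 * 81 + 2 * 9 = 603/2
F(2) = 7/2 * 4 + 2 * 2 = 18
Integral = 603/2 - 18 = 567/2
Average = (567/2) / (9 - 2) = (567/2) / 7
= 81/2 = 40.50

40.50


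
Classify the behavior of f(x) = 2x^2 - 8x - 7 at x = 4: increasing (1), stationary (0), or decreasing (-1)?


Compute f'(x) to determine behavior:
f'(x) = 4x - 8
f'(4) = 4 * 4 - 8
= 16 - 8
= 8
Since f'(4) > 0, the function is increasing (1)

1


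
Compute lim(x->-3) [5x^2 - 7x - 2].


Since polynomials are continuous, we use direct substitution.
lim(x->-3) of 5x^2 - 7x - 2
= 5 * (-3)^2 - 7 * (-3) - 2
= 45 + 21 - 2
= 64

64


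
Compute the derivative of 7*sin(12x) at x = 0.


Apply the chain rule to differentiate 7*sin(12x):
d/dx [7*sin(12x)]
= 7 * cos(12x) * d/dx(12x)
= 7 * 12 * cos(12x)
= 84 * cos(12x)
Evaluate at x = 0:
= 84 * cos(0)
= 84 * 1
= 84

84


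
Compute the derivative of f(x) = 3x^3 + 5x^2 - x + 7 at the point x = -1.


Differentiate f(x) = 3x^3 + 5x^2 - x + 7 term by term:
f'(x) = 9x^2 + 10x - 1
Substitute x = -1:
f'(-1) = 9 * (-1)^2 + 10 * (-1) - 1
= 9 - 10 - 1
= -2

-2


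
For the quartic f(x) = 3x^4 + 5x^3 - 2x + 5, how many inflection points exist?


Inflection points occur where f''(x) = 0 and concavity changes.
f(x) = 3x^4 + 5x^3 - 2x + 5
f'(x) = 12x^3 + 15x^2 - 2
f''(x) = 36x^2 + 30x
This is a quadratic in x. Use the discriminant to count real roots.
Discriminant = (30)^2 - 4 * 36 * 0
= 900 - 0
= 900
Since discriminant > 0, f''(x) = 0 has 2 distinct real solutions.
A quadratic with two distinct real roots changes sign at each root, so concavity changes at both.
Number of inflection points: 2

2


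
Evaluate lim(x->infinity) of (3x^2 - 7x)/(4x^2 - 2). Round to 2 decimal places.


For limits at infinity with equal-degree polynomials,
we compare leading coefficients.
Numerator leading term: 3x^2
Denominator leading term: 4x^2
Divide both by x^2:
lim = (3 - 7/x) / (4 - 2/x^2)
As x -> infinity, the 1/x and 1/x^2 terms vanish:
= 3/4 = 0.75

0.75


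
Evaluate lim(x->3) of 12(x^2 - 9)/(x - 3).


Direct substitution gives 0/0, so we factor the numerator.
Factor: 12(x^2 - 9) = 12 * (x - 3)(x + 3)
Cancel the common factor (x - 3):
12(x^2 - 9)/(x - 3) = 12 * (x + 3)
Now substitute x = 3:
= 12 * (3 + 3) = 72

72


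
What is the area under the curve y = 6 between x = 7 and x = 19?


The area under a constant function y = 6 is a rectangle.
Width = 19 - 7 = 12
Height = 6
Area = width * height
= 12 * 6
= 72

72


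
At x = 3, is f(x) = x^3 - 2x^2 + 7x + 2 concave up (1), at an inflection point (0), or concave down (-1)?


Concavity is determined by the sign of f''(x).
f(x) = x^3 - 2x^2 + 7x + 2
f'(x) = 3x^2 - 4x + 7
f''(x) = 6x - 4
f''(3) = 6 * 3 - 4
= 18 - 4
= 14
Since f''(3) > 0, the function is concave up (1)

1


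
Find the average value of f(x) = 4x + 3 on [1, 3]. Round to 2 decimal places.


Average value = 1/(b-a) * integral from a to b of f(x) dx
First compute the integral of 4x + 3:
F(x) = 2x^2 + 3x
F(3) = 2 * 9 + 3 * 3 = 27
F(1) = 2 * 1 + 3 * 1 = 5
Integral = 27 - 5 = 22
Average = 22 / (3 - 1) = 22 / 2
= 11 = 11.00

11.00


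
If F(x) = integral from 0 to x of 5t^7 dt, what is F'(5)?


By the Fundamental Theorem of Calculus (Part 1):
If F(x) = integral from 0 to x of f(t) dt, then F'(x) = f(x)
Here f(t) = 5t^7
So F'(x) = 5x^7
Evaluate at x = 5:
F'(5) = 5 * 5^7
= 5 * 78125
= 390625

390625


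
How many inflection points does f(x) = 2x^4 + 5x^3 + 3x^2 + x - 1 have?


Inflection points occur where f''(x) = 0 and concavity changes.
f(x) = 2x^4 + 5x^3 + 3x^2 + x - 1
f'(x) = 8x^3 + 15x^2 + 6x + 1
f''(x) = 24x^2 + 30x + 6
This is a quadratic in x. Use the discriminant to count real roots.
Discriminant = (30)^2 - 4 * 24 * 6
= 900 - 576
= 324
Since discriminant > 0, f''(x) = 0 has 2 distinct real solutions.
A quadratic with two distinct real roots changes sign at each root, so concavity changes at both.
Number of inflection points: 2

2


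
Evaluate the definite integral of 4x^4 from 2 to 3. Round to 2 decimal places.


Find the antiderivative of 4x^4:
F(x) = 4/5 * x^5
Apply the Fundamental Theorem of Calculus:
F(3) - F(2)
= 4/5 * 3^5 - 4/5 * 2^5
= 4/5 * (243 - 32)
= 4/5 * 211
= 844/5 = 168.80

168.80


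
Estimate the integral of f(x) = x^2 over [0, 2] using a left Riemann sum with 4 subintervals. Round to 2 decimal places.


Left Riemann sum uses left endpoints of each subinterval.
Interval: [0, 2], n = 4
dx = (2 - 0) / 4 = 1/2
Left endpoints: [0, 1/2, 1, 3/2]
f values: [0, 1/4, 1, 9/4]
Sum = dx * (sum of f values)
= 1/2 * 7/2
= 7/4 = 1.75

1.75


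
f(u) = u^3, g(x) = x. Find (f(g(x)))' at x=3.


Using the chain rule: (f(g(x)))' = f'(g(x)) * g'(x)
First, find g(3):
g(3) = 1 * 3 + 0 = 3
Next, f'(u) = 3u^2
And g'(x) = 1
So f'(g(3)) * g'(3)
= 3 * 3^2 * 1
= 3 * 9 * 1
= 27

27


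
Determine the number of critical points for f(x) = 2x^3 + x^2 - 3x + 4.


Find where f'(x) = 0:
f(x) = 2x^3 + x^2 - 3x + 4
f'(x) = 6x^2 + 2x - 3
This is a quadratic in x. Use the discriminant to count real roots.
Discriminant = (2)^2 - 4 * 6 * (-3)
= 4 - (-72)
= 76
Since discriminant > 0, f'(x) = 0 has 2 real solutions.
Number of critical points: 2

2


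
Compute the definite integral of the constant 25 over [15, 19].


The integral of a constant k over [a, b] equals k * (b - a).
integral from 15 to 19 of 25 dx
= 25 * (19 - 15)
= 25 * 4
= 100

100


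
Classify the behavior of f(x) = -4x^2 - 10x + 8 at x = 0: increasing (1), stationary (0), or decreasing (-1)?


Compute f'(x) to determine behavior:
f'(x) = -8x - 10
f'(0) = -8 * 0 - 10
= 0 - 10
= -10
Since f'(0) < 0, the function is decreasing (-1)

-1


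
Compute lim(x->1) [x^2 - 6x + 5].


Since polynomials are continuous, we use direct substitution.
lim(x->1) of x^2 - 6x + 5
= 1 * 1^2 - 6 * 1 + 5
= 1 - 6 + 5
= 0

0


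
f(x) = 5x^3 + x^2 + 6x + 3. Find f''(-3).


First derivative:
f'(x) = 15x^2 + 2x + 6
Second derivative:
f''(x) = 30x + 2
Substitute x = -3:
f''(-3) = 30 * (-3) + 2
= -90 + 2
= -88

-88


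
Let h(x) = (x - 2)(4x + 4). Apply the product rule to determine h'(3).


Let u(x) = x - 2 and v(x) = 4x + 4
u'(x) = 1
v'(x) = 4
Product rule: h'(x) = u'(x)*v(x) + u(x)*v'(x)
= 1 * (4x + 4) + (x - 2) * 4
At x = 3:
u(3) = 1 * 3 - 2 = 1
v(3) = 4 * 3 + 4 = 16
h'(3) = 1 * 16 + 1 * 4
= 16 + 4
= 20

20


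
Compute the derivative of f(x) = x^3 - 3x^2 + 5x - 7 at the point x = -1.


Differentiate f(x) = x^3 - 3x^2 + 5x - 7 term by term:
f'(x) = 3x^2 - 6x + 5
Substitute x = -1:
f'(-1) = 3 * (-1)^2 - 6 * (-1) + 5
= 3 + 6 + 5
= 14

14


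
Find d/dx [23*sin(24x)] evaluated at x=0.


Apply the chain rule to differentiate 23*sin(24x):
d/dx [23*sin(24x)]
= 23 * cos(24x) * d/dx(24x)
= 23 * 24 * cos(24x)
= 552 * cos(24x)
Evaluate at x = 0:
= 552 * cos(0)
= 552 * 1
= 552

552


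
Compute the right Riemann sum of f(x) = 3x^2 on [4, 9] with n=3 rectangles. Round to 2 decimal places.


Right Riemann sum uses right endpoints of each subinterval.
Interval: [4, 9], n = 3
dx = (9 - 4) / 3 = 5/3
Right endpoints: [17/3, 22/3, 9]
f values: [289/3, 484/3, 243]
Sum = dx * (sum of f values)
= 5/3 * 1502/3
= 7510/9 ≈ 834.44

834.44


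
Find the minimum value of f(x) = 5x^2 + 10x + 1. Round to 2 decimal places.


For a quadratic f(x) = ax^2 + bx + c with a > 0, the minimum is at the vertex.
Vertex x-coordinate: x = -b/(2a)
x = -(10) / (2 * 5)
x = -10/10 = -1
Substitute back to find the minimum value:
f(-1) = 5 * (-1)^2 + 10 * (-1) + 1
= 5 - 10 + 1
= -4 = -4.00

-4.00


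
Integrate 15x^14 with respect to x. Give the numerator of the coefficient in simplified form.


Apply the power rule for integration:
integral of ax^n dx = a/(n+1) * x^(n+1) + C
integral of 15x^14 dx
= 15/15 * x^15 + C
= 1 * x^15 + C
The coefficient in lowest terms is 1 = 1/1, so its numerator is 1

1


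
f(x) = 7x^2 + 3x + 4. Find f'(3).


Differentiate term by term using power and sum rules:
f(x) = 7x^2 + 3x + 4
f'(x) = 14x + 3
Substitute x = 3:
f'(3) = 14 * 3 + 3
= 42 + 3
= 45

45


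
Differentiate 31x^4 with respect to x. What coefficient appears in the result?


We apply the power rule: d/dx [ax^n] = a*n * x^(n-1)
d/dx [31x^4]
= 31 * 4 * x^(4-1)
= 124x^3
The coefficient is 124

124


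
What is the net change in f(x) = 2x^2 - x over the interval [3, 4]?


Net change = f(b) - f(a)
f(x) = 2x^2 - x
Compute f(4):
f(4) = 2 * 4^2 - 1 * 4 + 0
= 32 - 4 + 0
= 28
Compute f(3):
f(3) = 2 * 3^2 - 1 * 3 + 0
= 18 - 3 + 0
= 15
Net change = 28 - 15 = 13

13


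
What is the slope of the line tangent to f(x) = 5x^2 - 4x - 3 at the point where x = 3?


The slope of the tangent line equals f'(x) at the point.
f(x) = 5x^2 - 4x - 3
f'(x) = 10x - 4
At x = 3:
f'(3) = 10 * 3 - 4
= 30 - 4
= 26

26


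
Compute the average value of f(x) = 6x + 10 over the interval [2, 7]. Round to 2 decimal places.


Average value = 1/(b-a) * integral from a to b of f(x) dx
First compute the integral of 6x + 10:
F(x) = 3x^2 + 10x
F(7) = 3 * 49 + 10 * 7 = 217
F(2) = 3 * 4 + 10 * 2 = 32
Integral = 217 - 32 = 185
Average = 185 / (7 - 2) = 185 / 5
= 37 = 37.00

37.00


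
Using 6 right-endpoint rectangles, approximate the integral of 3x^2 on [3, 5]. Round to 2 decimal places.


Right Riemann sum uses right endpoints of each subinterval.
Interval: [3, 5], n = 6
dx = (5 - 3) / 6 = 1/3
Right endpoints: [10/3, 11/3, 4, 13/3, 14/3, 5]
f values: [100/3, 121/3, 48, 169/3, 196/3, 75]
Sum = dx * (sum of f values)
= 1/3 * 955/3
= 955/9 ≈ 106.11

106.11


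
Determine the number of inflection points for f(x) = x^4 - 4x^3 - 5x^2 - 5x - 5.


Inflection points occur where f''(x) = 0 and concavity changes.
f(x) = x^4 - 4x^3 - 5x^2 - 5x - 5
f'(x) = 4x^3 - 12x^2 - 10x - 5
f''(x) = 12x^2 - 24x - 10
This is a quadratic in x. Use the discriminant to count real roots.
Discriminant = (-24)^2 - 4 * 12 * (-10)
= 576 - (-480)
= 1056
Since discriminant > 0, f''(x) = 0 has 2 distinct real solutions.
A quadratic with two distinct real roots changes sign at each root, so concavity changes at both.
Number of inflection points: 2

2


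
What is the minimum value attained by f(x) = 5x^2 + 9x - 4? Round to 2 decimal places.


For a quadratic f(x) = ax^2 + bx + c with a > 0, the minimum is at the vertex.
Vertex x-coordinate: x = -b/(2a)
x = -(9) / (2 * 5)
x = -9/10
Substitute back to find the minimum value:
f(-9/10) = 5 * (-9/10)^2 + 9 * (-9/10) - 4
= 81/20 - 81/10 - 4
= -161/20 = -8.05

-8.05


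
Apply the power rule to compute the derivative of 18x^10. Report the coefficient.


We apply the power rule: d/dx [ax^n] = a*n * x^(n-1)
d/dx [18x^10]
= 18 * 10 * x^(10-1)
= 180x^9
The coefficient is 180

180


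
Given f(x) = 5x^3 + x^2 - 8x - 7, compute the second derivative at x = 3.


First derivative:
f'(x) = 15x^2 + 2x - 8
Second derivative:
f''(x) = 30x + 2
Substitute x = 3:
f''(3) = 30 * 3 + 2
= 90 + 2
= 92

92


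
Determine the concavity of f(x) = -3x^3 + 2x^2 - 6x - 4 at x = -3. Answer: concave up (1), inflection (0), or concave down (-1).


Concavity is determined by the sign of f''(x).
f(x) = -3x^3 + 2x^2 - 6x - 4
f'(x) = -9x^2 + 4x - 6
f''(x) = -18x + 4
f''(-3) = -18 * (-3) + 4
= 54 + 4
= 58
Since f''(-3) > 0, the function is concave up (1)

1


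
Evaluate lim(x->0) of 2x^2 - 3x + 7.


Since polynomials are continuous, we use direct substitution.
lim(x->0) of 2x^2 - 3x + 7
= 2 * 0^2 - 3 * 0 + 7
= 0 + 0 + 7
= 7

7


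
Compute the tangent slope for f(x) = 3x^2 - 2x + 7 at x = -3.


The slope of the tangent line equals f'(x) at the point.
f(x) = 3x^2 - 2x + 7
f'(x) = 6x - 2
At x = -3:
f'(-3) = 6 * (-3) - 2
= -18 - 2
= -20

-20


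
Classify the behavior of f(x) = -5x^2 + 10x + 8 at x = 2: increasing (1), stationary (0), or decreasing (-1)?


Compute f'(x) to determine behavior:
f'(x) = -10x + 10
f'(2) = -10 * 2 + 10
= -20 + 10
= -10
Since f'(2) < 0, the function is decreasing (-1)

-1


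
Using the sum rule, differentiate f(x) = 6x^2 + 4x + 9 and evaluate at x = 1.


Differentiate term by term using power and sum rules:
f(x) = 6x^2 + 4x + 9
f'(x) = 12x + 4
Substitute x = 1:
f'(1) = 12 * 1 + 4
= 12 + 4
= 16

16


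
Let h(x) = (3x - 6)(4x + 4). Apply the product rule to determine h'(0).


Let u(x) = 3x - 6 and v(x) = 4x + 4
u'(x) = 3
v'(x) = 4
Product rule: h'(x) = u'(x)*v(x) + u(x)*v'(x)
= 3 * (4x + 4) + (3x - 6) * 4
At x = 0:
u(0) = 3 * 0 - 6 = -6
v(0) = 4 * 0 + 4 = 4
h'(0) = 3 * 4 + (-6) * 4
= 12 - 24
= -12

-12


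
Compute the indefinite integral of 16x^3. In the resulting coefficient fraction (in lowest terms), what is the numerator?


Apply the power rule for integration:
integral of ax^n dx = a/(n+1) * x^(n+1) + C
integral of 16x^3 dx
= 16/4 * x^4 + C
= 4 * x^4 + C
The coefficient in lowest terms is 4 = 4/1, so its numerator is 4

4


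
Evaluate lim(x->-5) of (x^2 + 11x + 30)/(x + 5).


Direct substitution gives 0/0, so we factor the numerator.
Factor: (x^2 + 11x + 30) = (x + 5)(x + 6)
Cancel the common factor (x + 5):
(x^2 + 11x + 30)/(x + 5) = (x + 6)
Now substitute x = -5:
= (-5) - (-6) = 1

1


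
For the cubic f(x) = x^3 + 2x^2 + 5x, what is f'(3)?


Differentiate f(x) = x^3 + 2x^2 + 5x term by term:
f'(x) = 3x^2 + 4x + 5
Substitute x = 3:
f'(3) = 3 * 3^2 + 4 * 3 + 5
= 27 + 12 + 5
= 44

44


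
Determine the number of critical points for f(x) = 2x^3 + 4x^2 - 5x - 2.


Find where f'(x) = 0:
f(x) = 2x^3 + 4x^2 - 5x - 2
f'(x) = 6x^2 + 8x - 5
This is a quadratic in x. Use the discriminant to count real roots.
Discriminant = (8)^2 - 4 * 6 * (-5)
= 64 - (-120)
= 184
Since discriminant > 0, f'(x) = 0 has 2 real solutions.
Number of critical points: 2

2


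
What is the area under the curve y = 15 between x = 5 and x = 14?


The area under a constant function y = 15 is a rectangle.
Width = 14 - 5 = 9
Height = 15
Area = width * height
= 9 * 15
= 135

135


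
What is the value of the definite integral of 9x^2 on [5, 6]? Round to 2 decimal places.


Find the antiderivative of 9x^2:
F(x) = 9/3 * x^3
Apply the Fundamental Theorem of Calculus:
F(6) - F(5)
= 9/3 * 6^3 - 9/3 * 5^3
= 9/3 * (216 - 125)
= 9/3 * 91
= 273 = 273.00

273.00


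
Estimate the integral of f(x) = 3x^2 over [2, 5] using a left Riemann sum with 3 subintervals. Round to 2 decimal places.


Left Riemann sum uses left endpoints of each subinterval.
Interval: [2, 5], n = 3
dx = (5 - 2) / 3 = 1
Left endpoints: [2, 3, 4]
f values: [12, 27, 48]
Sum = dx * (sum of f values)
= 1 * 87
= 87 = 87.00

87.00


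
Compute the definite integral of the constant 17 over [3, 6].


The integral of a constant k over [a, b] equals k * (b - a).
integral from 3 to 6 of 17 dx
= 17 * (6 - 3)
= 17 * 3
= 51

51


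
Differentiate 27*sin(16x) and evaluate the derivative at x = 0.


Apply the chain rule to differentiate 27*sin(16x):
d/dx [27*sin(16x)]
= 27 * cos(16x) * d/dx(16x)
= 27 * 16 * cos(16x)
= 432 * cos(16x)
Evaluate at x = 0:
= 432 * cos(0)
= 432 * 1
= 432

432


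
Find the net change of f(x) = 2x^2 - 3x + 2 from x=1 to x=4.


Net change = f(b) - f(a)
f(x) = 2x^2 - 3x + 2
Compute f(4):
f(4) = 2 * 4^2 - 3 * 4 + 2
= 32 - 12 + 2
= 22
Compute f(1):
f(1) = 2 * 1^2 - 3 * 1 + 2
= 2 - 3 + 2
= 1
Net change = 22 - 1 = 21

21


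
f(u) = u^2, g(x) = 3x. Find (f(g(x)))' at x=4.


Using the chain rule: (f(g(x)))' = f'(g(x)) * g'(x)
First, find g(4):
g(4) = 3 * 4 + 0 = 12
Next, f'(u) = 2u
And g'(x) = 3
So f'(g(4)) * g'(4)
= 2 * 12 * 3
= 72

72


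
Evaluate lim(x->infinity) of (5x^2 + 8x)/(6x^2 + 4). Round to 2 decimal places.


For limits at infinity with equal-degree polynomials,
we compare leading coefficients.
Numerator leading term: 5x^2
Denominator leading term: 6x^2
Divide both by x^2:
lim = (5 + 8/x) / (6 + 4/x^2)
As x -> infinity, the 1/x and 1/x^2 terms vanish:
= 5/6 ≈ 0.83

0.83


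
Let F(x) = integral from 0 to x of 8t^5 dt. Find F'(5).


By the Fundamental Theorem of Calculus (Part 1):
If F(x) = integral from 0 to x of f(t) dt, then F'(x) = f(x)
Here f(t) = 8t^5
So F'(x) = 8x^5
Evaluate at x = 5:
F'(5) = 8 * 5^5
= 8 * 3125
= 25000

25000


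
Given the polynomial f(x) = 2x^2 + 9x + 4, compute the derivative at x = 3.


Differentiate term by term using power and sum rules:
f(x) = 2x^2 + 9x + 4
f'(x) = 4x + 9
Substitute x = 3:
f'(3) = 4 * 3 + 9
= 12 + 9
= 21

21


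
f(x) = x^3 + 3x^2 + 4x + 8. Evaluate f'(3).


Differentiate f(x) = x^3 + 3x^2 + 4x + 8 term by term:
f'(x) = 3x^2 + 6x + 4
Substitute x = 3:
f'(3) = 3 * 3^2 + 6 * 3 + 4
= 27 + 18 + 4
= 49

49


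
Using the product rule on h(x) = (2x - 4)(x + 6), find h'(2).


Let u(x) = 2x - 4 and v(x) = x + 6
u'(x) = 2
v'(x) = 1
Product rule: h'(x) = u'(x)*v(x) + u(x)*v'(x)
= 2 * (x + 6) + (2x - 4) * 1
At x = 2:
u(2) = 2 * 2 - 4 = 0
v(2) = 1 * 2 + 6 = 8
h'(2) = 2 * 8 + 0 * 1
= 16 + 0
= 16

16


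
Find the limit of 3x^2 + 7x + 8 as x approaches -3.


Since polynomials are continuous, we use direct substitution.
lim(x->-3) of 3x^2 + 7x + 8
= 3 * (-3)^2 + 7 * (-3) + 8
= 27 - 21 + 8
= 14

14


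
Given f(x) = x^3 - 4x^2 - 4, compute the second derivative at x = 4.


First derivative:
f'(x) = 3x^2 - 8x
Second derivative:
f''(x) = 6x - 8
Substitute x = 4:
f''(4) = 6 * 4 - 8
= 24 - 8
= 16

16


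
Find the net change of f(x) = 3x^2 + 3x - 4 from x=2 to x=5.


Net change = f(b) - f(a)
f(x) = 3x^2 + 3x - 4
Compute f(5):
f(5) = 3 * 5^2 + 3 * 5 - 4
= 75 + 15 - 4
= 86
Compute f(2):
f(2) = 3 * 2^2 + 3 * 2 - 4
= 12 + 6 - 4
= 14
Net change = 86 - 14 = 72

72


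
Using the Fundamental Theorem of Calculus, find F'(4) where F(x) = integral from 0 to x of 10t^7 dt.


By the Fundamental Theorem of Calculus (Part 1):
If F(x) = integral from 0 to x of f(t) dt, then F'(x) = f(x)
Here f(t) = 10t^7
So F'(x) = 10x^7
Evaluate at x = 4:
F'(4) = 10 * 4^7
= 10 * 16384
= 163840

163840


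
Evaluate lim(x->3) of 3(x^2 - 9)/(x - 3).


Direct substitution gives 0/0, so we factor the numerator.
Factor: 3(x^2 - 9) = 3 * (x - 3)(x + 3)
Cancel the common factor (x - 3):
3(x^2 - 9)/(x - 3) = 3 * (x + 3)
Now substitute x = 3:
= 3 * (3 + 3) = 18

18


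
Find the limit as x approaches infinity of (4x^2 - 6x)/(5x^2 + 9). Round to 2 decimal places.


For limits at infinity with equal-degree polynomials,
we compare leading coefficients.
Numerator leading term: 4x^2
Denominator leading term: 5x^2
Divide both by x^2:
lim = (4 - 6/x) / (5 + 9/x^2)
As x -> infinity, the 1/x and 1/x^2 terms vanish:
= 4/5 = 0.80

0.80


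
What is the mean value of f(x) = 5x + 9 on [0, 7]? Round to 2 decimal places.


Average value = 1/(b-a) * integral from a to b of f(x) dx
First compute the integral of 5x + 9:
F(x) = (5/2)x^2 + 9x
F(7) = 5/2 * 49 + 9 * 7 = 371/2
F(0) = 5/2 * 0 + 9 * 0 = 0
Integral = 371/2 - 0 = 371/2
Average = (371/2) / (7 - 0) = (371/2) / 7
= 53/2 = 26.50

26.50


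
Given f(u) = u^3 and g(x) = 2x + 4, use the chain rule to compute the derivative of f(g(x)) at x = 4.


Using the chain rule: (f(g(x)))' = f'(g(x)) * g'(x)
First, find g(4):
g(4) = 2 * 4 + 4 = 12
Next, f'(u) = 3u^2
And g'(x) = 2
So f'(g(4)) * g'(4)
= 3 * 12^2 * 2
= 3 * 144 * 2
= 864

864


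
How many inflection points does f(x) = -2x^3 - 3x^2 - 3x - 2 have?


Inflection points occur where f''(x) = 0 and concavity changes.
f(x) = -2x^3 - 3x^2 - 3x - 2
f'(x) = -6x^2 - 6x - 3
f''(x) = -12x - 6
Set f''(x) = 0:
-12x - 6 = 0
x = 6 / (-12) = -1/2
Since f''(x) is linear (degree 1), it changes sign at this point.
Therefore there is exactly 1 inflection point.

1


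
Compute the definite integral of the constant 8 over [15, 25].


The integral of a constant k over [a, b] equals k * (b - a).
integral from 15 to 25 of 8 dx
= 8 * (25 - 15)
= 8 * 10
= 80

80


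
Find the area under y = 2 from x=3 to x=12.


The area under a constant function y = 2 is a rectangle.
Width = 12 - 3 = 9
Height = 2
Area = width * height
= 9 * 2
= 18

18


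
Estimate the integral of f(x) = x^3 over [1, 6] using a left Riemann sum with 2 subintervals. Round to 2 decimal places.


Left Riemann sum uses left endpoints of each subinterval.
Interval: [1, 6], n = 2
dx = (6 - 1) / 2 = 5/2
Left endpoints: [1, 7/2]
f values: [1, 343/8]
Sum = dx * (sum of f values)
= 5/2 * 351/8
= 1755/16 ≈ 109.69

109.69


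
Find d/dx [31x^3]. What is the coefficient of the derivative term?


We apply the power rule: d/dx [ax^n] = a*n * x^(n-1)
d/dx [31x^3]
= 31 * 3 * x^(3-1)
= 93x^2
The coefficient is 93

93


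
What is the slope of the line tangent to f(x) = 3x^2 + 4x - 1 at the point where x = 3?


The slope of the tangent line equals f'(x) at the point.
f(x) = 3x^2 + 4x - 1
f'(x) = 6x + 4
At x = 3:
f'(3) = 6 * 3 + 4
= 18 + 4
= 22

22


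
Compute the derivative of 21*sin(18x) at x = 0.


Apply the chain rule to differentiate 21*sin(18x):
d/dx [21*sin(18x)]
= 21 * cos(18x) * d/dx(18x)
= 21 * 18 * cos(18x)
= 378 * cos(18x)
Evaluate at x = 0:
= 378 * cos(0)
= 378 * 1
= 378

378


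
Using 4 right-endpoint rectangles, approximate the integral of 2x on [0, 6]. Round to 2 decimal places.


Right Riemann sum uses right endpoints of each subinterval.
Interval: [0, 6], n = 4
dx = (6 - 0) / 4 = 3/2
Right endpoints: [3/2, 3, 9/2, 6]
f values: [3, 6, 9, 12]
Sum = dx * (sum of f values)
= 3/2 * 30
= 45 = 45.00

45.00


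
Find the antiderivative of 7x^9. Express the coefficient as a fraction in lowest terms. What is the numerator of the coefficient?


Apply the power rule for integration:
integral of ax^n dx = a/(n+1) * x^(n+1) + C
integral of 7x^9 dx
= 7/10 * x^10 + C
The coefficient in lowest terms is 7/10, and its numerator is 7

7


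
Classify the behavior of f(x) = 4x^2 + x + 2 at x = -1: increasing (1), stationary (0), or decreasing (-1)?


Compute f'(x) to determine behavior:
f'(x) = 8x + 1
f'(-1) = 8 * (-1) + 1
= -8 + 1
= -7
Since f'(-1) < 0, the function is decreasing (-1)

-1


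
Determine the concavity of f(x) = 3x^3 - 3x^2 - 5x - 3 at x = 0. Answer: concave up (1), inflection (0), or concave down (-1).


Concavity is determined by the sign of f''(x).
f(x) = 3x^3 - 3x^2 - 5x - 3
f'(x) = 9x^2 - 6x - 5
f''(x) = 18x - 6
f''(0) = 18 * 0 - 6
= 0 - 6
= -6
Since f''(0) < 0, the function is concave down (-1)

-1


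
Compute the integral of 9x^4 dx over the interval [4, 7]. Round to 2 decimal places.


Find the antiderivative of 9x^4:
F(x) = 9/5 * x^5
Apply the Fundamental Theorem of Calculus:
F(7) - F(4)
= 9/5 * 7^5 - 9/5 * 4^5
= 9/5 * (16807 - 1024)
= 9/5 * 15783
= 142047/5 = 28409.40

28409.40


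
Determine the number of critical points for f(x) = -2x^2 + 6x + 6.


Find where f'(x) = 0:
f'(x) = -4x + 6
Set f'(x) = 0:
-4x + 6 = 0
x = -6 / (-4) = 3/2
This is a linear equation in x, so there is exactly one solution.
Number of critical points: 1

1


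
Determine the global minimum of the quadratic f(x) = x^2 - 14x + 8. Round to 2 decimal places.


For a quadratic f(x) = ax^2 + bx + c with a > 0, the minimum is at the vertex.
Vertex x-coordinate: x = -b/(2a)
x = -(-14) / (2 * 1)
x = 14/2 = 7
Substitute back to find the minimum value:
f(7) = 1 * 7^2 - 14 * 7 + 8
= 49 - 98 + 8
= -41 = -41.00

-41.00


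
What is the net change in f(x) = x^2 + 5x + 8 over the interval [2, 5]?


Net change = f(b) - f(a)
f(x) = x^2 + 5x + 8
Compute f(5):
f(5) = 1 * 5^2 + 5 * 5 + 8
= 25 + 25 + 8
= 58
Compute f(2):
f(2) = 1 * 2^2 + 5 * 2 + 8
= 4 + 10 + 8
= 22
Net change = 58 - 22 = 36

36


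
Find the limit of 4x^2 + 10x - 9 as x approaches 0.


Since polynomials are continuous, we use direct substitution.
lim(x->0) of 4x^2 + 10x - 9
= 4 * 0^2 + 10 * 0 - 9
= 0 + 0 - 9
= -9

-9


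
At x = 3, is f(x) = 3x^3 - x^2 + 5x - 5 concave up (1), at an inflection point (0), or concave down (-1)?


Concavity is determined by the sign of f''(x).
f(x) = 3x^3 - x^2 + 5x - 5
f'(x) = 9x^2 - 2x + 5
f''(x) = 18x - 2
f''(3) = 18 * 3 - 2
= 54 - 2
= 52
Since f''(3) > 0, the function is concave up (1)

1


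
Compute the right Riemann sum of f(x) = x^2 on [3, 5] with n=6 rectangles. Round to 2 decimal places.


Right Riemann sum uses right endpoints of each subinterval.
Interval: [3, 5], n = 6
dx = (5 - 3) / 6 = 1/3
Right endpoints: [10/3, 11/3, 4, 13/3, 14/3, 5]
f values: [100/9, 121/9, 16, 169/9, 196/9, 25]
Sum = dx * (sum of f values)
= 1/3 * 955/9
= 955/27 ≈ 35.37

35.37


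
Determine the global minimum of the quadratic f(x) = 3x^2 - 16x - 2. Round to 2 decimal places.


For a quadratic f(x) = ax^2 + bx + c with a > 0, the minimum is at the vertex.
Vertex x-coordinate: x = -b/(2a)
x = -(-16) / (2 * 3)
x = 16/6 = 8/3
Substitute back to find the minimum value:
f(8/3) = 3 * (8/3)^2 - 16 * (8/3) - 2
= 64/3 - 128/3 - 2
= -70/3 ≈ -23.33

-23.33


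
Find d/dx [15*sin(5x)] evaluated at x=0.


Apply the chain rule to differentiate 15*sin(5x):
d/dx [15*sin(5x)]
= 15 * cos(5x) * d/dx(5x)
= 15 * 5 * cos(5x)
= 75 * cos(5x)
Evaluate at x = 0:
= 75 * cos(0)
= 75 * 1
= 75

75


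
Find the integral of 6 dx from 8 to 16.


The integral of a constant k over [a, b] equals k * (b - a).
integral from 8 to 16 of 6 dx
= 6 * (16 - 8)
= 6 * 8
= 48

48


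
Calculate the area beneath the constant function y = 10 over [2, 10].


The area under a constant function y = 10 is a rectangle.
Width = 10 - 2 = 8
Height = 10
Area = width * height
= 8 * 10
= 80

80


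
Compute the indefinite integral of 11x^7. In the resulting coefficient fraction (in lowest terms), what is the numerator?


Apply the power rule for integration:
integral of ax^n dx = a/(n+1) * x^(n+1) + C
integral of 11x^7 dx
= 11/8 * x^8 + C
The coefficient in lowest terms is 11/8, and its numerator is 11

11


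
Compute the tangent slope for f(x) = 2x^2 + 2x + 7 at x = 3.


The slope of the tangent line equals f'(x) at the point.
f(x) = 2x^2 + 2x + 7
f'(x) = 4x + 2
At x = 3:
f'(3) = 4 * 3 + 2
= 12 + 2
= 14

14


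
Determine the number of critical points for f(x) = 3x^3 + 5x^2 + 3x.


Find where f'(x) = 0:
f(x) = 3x^3 + 5x^2 + 3x
f'(x) = 9x^2 + 10x + 3
This is a quadratic in x. Use the discriminant to count real roots.
Discriminant = (10)^2 - 4 * 9 * 3
= 100 - 108
= -8
Since discriminant < 0, f'(x) = 0 has no real solutions.
Number of critical points: 0

0


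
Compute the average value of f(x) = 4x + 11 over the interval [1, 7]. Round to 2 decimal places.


Average value = 1/(b-a) * integral from a to b of f(x) dx
First compute the integral of 4x + 11:
F(x) = 2x^2 + 11x
F(7) = 2 * 49 + 11 * 7 = 175
F(1) = 2 * 1 + 11 * 1 = 13
Integral = 175 - 13 = 162
Average = 162 / (7 - 1) = 162 / 6
= 27 = 27.00

27.00


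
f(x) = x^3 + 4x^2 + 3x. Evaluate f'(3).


Differentiate f(x) = x^3 + 4x^2 + 3x term by term:
f'(x) = 3x^2 + 8x + 3
Substitute x = 3:
f'(3) = 3 * 3^2 + 8 * 3 + 3
= 27 + 24 + 3
= 54

54


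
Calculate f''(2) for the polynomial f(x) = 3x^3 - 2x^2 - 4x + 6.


First derivative:
f'(x) = 9x^2 - 4x - 4
Second derivative:
f''(x) = 18x - 4
Substitute x = 2:
f''(2) = 18 * 2 - 4
= 36 - 4
= 32

32


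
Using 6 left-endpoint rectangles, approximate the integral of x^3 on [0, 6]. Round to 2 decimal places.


Left Riemann sum uses left endpoints of each subinterval.
Interval: [0, 6], n = 6
dx = (6 - 0) / 6 = 1
Left endpoints: [0, 1, 2, 3, 4, 5]
f values: [0, 1, 8, 27, 64, 125]
Sum = dx * (sum of f values)
= 1 * 225
= 225 = 225.00

225.00


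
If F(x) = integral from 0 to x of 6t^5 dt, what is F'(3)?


By the Fundamental Theorem of Calculus (Part 1):
If F(x) = integral from 0 to x of f(t) dt, then F'(x) = f(x)
Here f(t) = 6t^5
So F'(x) = 6x^5
Evaluate at x = 3:
F'(3) = 6 * 3^5
= 6 * 243
= 1458

1458


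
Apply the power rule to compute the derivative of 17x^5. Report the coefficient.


We apply the power rule: d/dx [ax^n] = a*n * x^(n-1)
d/dx [17x^5]
= 17 * 5 * x^(5-1)
= 85x^4
The coefficient is 85

85


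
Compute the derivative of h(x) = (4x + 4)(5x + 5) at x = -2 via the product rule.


Let u(x) = 4x + 4 and v(x) = 5x + 5
u'(x) = 4
v'(x) = 5
Product rule: h'(x) = u'(x)*v(x) + u(x)*v'(x)
= 4 * (5x + 5) + (4x + 4) * 5
At x = -2:
u(-2) = 4 * (-2) + 4 = -4
v(-2) = 5 * (-2) + 5 = -5
h'(-2) = 4 * (-5) + (-4) * 5
= -20 - 20
= -40

-40


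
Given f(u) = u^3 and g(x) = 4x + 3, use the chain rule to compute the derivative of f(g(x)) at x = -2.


Using the chain rule: (f(g(x)))' = f'(g(x)) * g'(x)
First, find g(-2):
g(-2) = 4 * (-2) + 3 = -5
Next, f'(u) = 3u^2
And g'(x) = 4
So f'(g(-2)) * g'(-2)
= 3 * (-5)^2 * 4
= 3 * 25 * 4
= 300

300


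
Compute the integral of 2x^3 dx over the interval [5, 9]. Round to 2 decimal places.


Find the antiderivative of 2x^3:
F(x) = 2/4 * x^4
Apply the Fundamental Theorem of Calculus:
F(9) - F(5)
= 2/4 * 9^4 - 2/4 * 5^4
= 2/4 * (6561 - 625)
= 2/4 * 5936
= 2968 = 2968.00

2968.00


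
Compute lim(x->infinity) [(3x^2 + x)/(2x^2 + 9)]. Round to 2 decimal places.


For limits at infinity with equal-degree polynomials,
we compare leading coefficients.
Numerator leading term: 3x^2
Denominator leading term: 2x^2
Divide both by x^2:
lim = (3 + 1/x) / (2 + 9/x^2)
As x -> infinity, the 1/x and 1/x^2 terms vanish:
= 3/2 = 1.50

1.50


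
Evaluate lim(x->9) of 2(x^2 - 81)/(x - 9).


Direct substitution gives 0/0, so we factor the numerator.
Factor: 2(x^2 - 81) = 2 * (x - 9)(x + 9)
Cancel the common factor (x - 9):
2(x^2 - 81)/(x - 9) = 2 * (x + 9)
Now substitute x = 9:
= 2 * (9 + 9) = 36

36


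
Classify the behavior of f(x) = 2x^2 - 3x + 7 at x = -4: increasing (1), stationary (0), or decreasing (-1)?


Compute f'(x) to determine behavior:
f'(x) = 4x - 3
f'(-4) = 4 * (-4) - 3
= -16 - 3
= -19
Since f'(-4) < 0, the function is decreasing (-1)

-1


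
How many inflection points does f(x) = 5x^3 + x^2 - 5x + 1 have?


Inflection points occur where f''(x) = 0 and concavity changes.
f(x) = 5x^3 + x^2 - 5x + 1
f'(x) = 15x^2 + 2x - 5
f''(x) = 30x + 2
Set f''(x) = 0:
30x + 2 = 0
x = -2 / 30 = -1/15
Since f''(x) is linear (degree 1), it changes sign at this point.
Therefore there is exactly 1 inflection point.

1


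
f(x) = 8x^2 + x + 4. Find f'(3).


Differentiate term by term using power and sum rules:
f(x) = 8x^2 + x + 4
f'(x) = 16x + 1
Substitute x = 3:
f'(3) = 16 * 3 + 1
= 48 + 1
= 49

49


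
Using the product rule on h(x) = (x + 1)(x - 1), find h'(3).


Let u(x) = x + 1 and v(x) = x - 1
u'(x) = 1
v'(x) = 1
Product rule: h'(x) = u'(x)*v(x) + u(x)*v'(x)
= 1 * (x - 1) + (x + 1) * 1
At x = 3:
u(3) = 1 * 3 + 1 = 4
v(3) = 1 * 3 - 1 = 2
h'(3) = 1 * 2 + 4 * 1
= 2 + 4
= 6

6


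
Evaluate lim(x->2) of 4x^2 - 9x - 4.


Since polynomials are continuous, we use direct substitution.
lim(x->2) of 4x^2 - 9x - 4
= 4 * 2^2 - 9 * 2 - 4
= 16 - 18 - 4
= -6

-6


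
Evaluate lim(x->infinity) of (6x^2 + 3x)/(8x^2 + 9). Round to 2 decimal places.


For limits at infinity with equal-degree polynomials,
we compare leading coefficients.
Numerator leading term: 6x^2
Denominator leading term: 8x^2
Divide both by x^2:
lim = (6 + 3/x) / (8 + 9/x^2)
As x -> infinity, the 1/x and 1/x^2 terms vanish:
= 6/8 = 3/4 = 0.75

0.75


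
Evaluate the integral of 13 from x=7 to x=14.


The integral of a constant k over [a, b] equals k * (b - a).
integral from 7 to 14 of 13 dx
= 13 * (14 - 7)
= 13 * 7
= 91

91


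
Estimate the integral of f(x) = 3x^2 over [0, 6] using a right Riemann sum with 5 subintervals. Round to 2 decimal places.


Right Riemann sum uses right endpoints of each subinterval.
Interval: [0, 6], n = 5
dx = (6 - 0) / 5 = 6/5
Right endpoints: [6/5, 12/5, 18/5, 24/5, 6]
f values: [108/25, 432/25, 972/25, 1728/25, 108]
Sum = dx * (sum of f values)
= 6/5 * 1188/5
= 7128/25 = 285.12

285.12


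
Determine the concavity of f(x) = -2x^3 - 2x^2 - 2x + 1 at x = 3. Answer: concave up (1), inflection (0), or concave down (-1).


Concavity is determined by the sign of f''(x).
f(x) = -2x^3 - 2x^2 - 2x + 1
f'(x) = -6x^2 - 4x - 2
f''(x) = -12x - 4
f''(3) = -12 * 3 - 4
= -36 - 4
= -40
Since f''(3) < 0, the function is concave down (-1)

-1


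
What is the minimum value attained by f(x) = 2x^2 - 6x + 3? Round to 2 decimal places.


For a quadratic f(x) = ax^2 + bx + c with a > 0, the minimum is at the vertex.
Vertex x-coordinate: x = -b/(2a)
x = -(-6) / (2 * 2)
x = 6/4 = 3/2
Substitute back to find the minimum value:
f(3/2) = 2 * (3/2)^2 - 6 * (3/2) + 3
= 9/2 - 9 + 3
= -3/2 = -1.50

-1.50


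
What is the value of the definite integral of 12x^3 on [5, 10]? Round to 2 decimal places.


Find the antiderivative of 12x^3:
F(x) = 12/4 * x^4
Apply the Fundamental Theorem of Calculus:
F(10) - F(5)
= 12/4 * 10^4 - 12/4 * 5^4
= 12/4 * (10000 - 625)
= 12/4 * 9375
= 28125 = 28125.00

28125.00


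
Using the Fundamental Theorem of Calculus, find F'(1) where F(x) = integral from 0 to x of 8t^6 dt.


By the Fundamental Theorem of Calculus (Part 1):
If F(x) = integral from 0 to x of f(t) dt, then F'(x) = f(x)
Here f(t) = 8t^6
So F'(x) = 8x^6
Evaluate at x = 1:
F'(1) = 8 * 1^6
= 8 * 1
= 8

8


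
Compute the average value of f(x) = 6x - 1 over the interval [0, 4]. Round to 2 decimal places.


Average value = 1/(b-a) * integral from a to b of f(x) dx
First compute the integral of 6x - 1:
F(x) = 3x^2 - x
F(4) = 3 * 16 - 1 * 4 = 44
F(0) = 3 * 0 - 1 * 0 = 0
Integral = 44 - 0 = 44
Average = 44 / (4 - 0) = 44 / 4
= 11 = 11.00

11.00


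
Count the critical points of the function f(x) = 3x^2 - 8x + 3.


Find where f'(x) = 0:
f'(x) = 6x - 8
Set f'(x) = 0:
6x - 8 = 0
x = 8 / 6 = 4/3
This is a linear equation in x, so there is exactly one solution.
Number of critical points: 1

1
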